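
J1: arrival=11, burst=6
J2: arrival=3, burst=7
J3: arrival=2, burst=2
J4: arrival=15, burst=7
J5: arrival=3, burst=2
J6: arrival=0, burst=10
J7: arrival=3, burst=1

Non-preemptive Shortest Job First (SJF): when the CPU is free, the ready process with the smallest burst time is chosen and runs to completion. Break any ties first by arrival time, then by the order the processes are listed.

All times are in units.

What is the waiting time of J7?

Gantt: | J6 0-10 | J7 10-11 | J3 11-13 | J5 13-15 | J1 15-21 | J2 21-28 | J4 28-35 |
Completion: J1=21  J2=28  J3=13  J4=35  J5=15  J6=10  J7=11
Waiting(J7) = turnaround − burst = 8 − 1 = 7

7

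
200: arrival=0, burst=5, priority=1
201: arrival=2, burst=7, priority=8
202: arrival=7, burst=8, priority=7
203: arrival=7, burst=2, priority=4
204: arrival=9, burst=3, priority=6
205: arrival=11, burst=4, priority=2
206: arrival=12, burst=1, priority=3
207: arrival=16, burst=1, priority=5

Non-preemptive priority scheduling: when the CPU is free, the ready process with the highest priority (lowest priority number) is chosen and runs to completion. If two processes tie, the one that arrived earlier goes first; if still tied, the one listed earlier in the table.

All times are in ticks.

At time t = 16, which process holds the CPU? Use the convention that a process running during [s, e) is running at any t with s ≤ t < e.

Schedule: | 200 0-5 | 201 5-12 | 205 12-16 | 206 16-17 | 203 17-19 | 207 19-20 | 204 20-23 | 202 23-31 |
Completion: 200=5  201=12  202=31  203=19  204=23  205=16  206=17  207=20

206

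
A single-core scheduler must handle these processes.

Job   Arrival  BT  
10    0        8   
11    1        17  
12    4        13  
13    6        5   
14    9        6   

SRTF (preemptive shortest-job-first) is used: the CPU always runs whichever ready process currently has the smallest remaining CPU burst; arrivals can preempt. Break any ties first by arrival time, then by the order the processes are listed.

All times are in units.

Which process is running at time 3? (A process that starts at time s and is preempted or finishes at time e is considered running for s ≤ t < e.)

Schedule: | 10 0-8 | 13 8-13 | 14 13-19 | 12 19-32 | 11 32-49 |
Completion: 10=8  11=49  12=32  13=13  14=19
Turnaround (C−A): 10=8  11=48  12=28  13=7  14=10

10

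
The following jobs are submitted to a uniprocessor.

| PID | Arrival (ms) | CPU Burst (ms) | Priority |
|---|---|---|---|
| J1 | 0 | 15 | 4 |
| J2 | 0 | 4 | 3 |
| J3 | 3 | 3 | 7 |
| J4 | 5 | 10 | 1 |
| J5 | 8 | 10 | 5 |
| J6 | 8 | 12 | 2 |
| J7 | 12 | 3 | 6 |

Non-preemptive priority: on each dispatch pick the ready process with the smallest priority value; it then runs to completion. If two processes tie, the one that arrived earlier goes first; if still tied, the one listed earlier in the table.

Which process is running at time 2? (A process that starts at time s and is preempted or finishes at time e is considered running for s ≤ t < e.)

J2

Gantt: | J2 0-4 | J1 4-19 | J4 19-29 | J6 29-41 | J5 41-51 | J7 51-54 | J3 54-57 |
Completion: J1=19  J2=4  J3=57  J4=29  J5=51  J6=41  J7=54
Turnaround (C−A): J1=19  J2=4  J3=54  J4=24  J5=43  J6=33  J7=42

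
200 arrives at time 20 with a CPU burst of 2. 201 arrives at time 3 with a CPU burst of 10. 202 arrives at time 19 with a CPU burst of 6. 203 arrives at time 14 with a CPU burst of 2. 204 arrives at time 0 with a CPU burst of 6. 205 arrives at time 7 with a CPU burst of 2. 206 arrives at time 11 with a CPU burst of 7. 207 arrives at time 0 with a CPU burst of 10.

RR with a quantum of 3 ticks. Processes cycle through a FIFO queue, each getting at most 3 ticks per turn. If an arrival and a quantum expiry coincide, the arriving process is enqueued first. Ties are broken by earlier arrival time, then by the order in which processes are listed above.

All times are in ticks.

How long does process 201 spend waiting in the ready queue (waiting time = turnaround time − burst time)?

31

Gantt: | 204 0-3 | 207 3-6 | 201 6-9 | 204 9-12 | 207 12-15 | 205 15-17 | 201 17-20 | 206 20-23 | 203 23-25 | 207 25-28 | 202 28-31 | 200 31-33 | 201 33-36 | 206 36-39 | 207 39-40 | 202 40-43 | 201 43-44 | 206 44-45 |
Completion: 200=33  201=44  202=43  203=25  204=12  205=17  206=45  207=40
Turnaround (C−A): 200=13  201=41  202=24  203=11  204=12  205=10  206=34  207=40
Waiting(201) = turnaround − burst = 41 − 10 = 31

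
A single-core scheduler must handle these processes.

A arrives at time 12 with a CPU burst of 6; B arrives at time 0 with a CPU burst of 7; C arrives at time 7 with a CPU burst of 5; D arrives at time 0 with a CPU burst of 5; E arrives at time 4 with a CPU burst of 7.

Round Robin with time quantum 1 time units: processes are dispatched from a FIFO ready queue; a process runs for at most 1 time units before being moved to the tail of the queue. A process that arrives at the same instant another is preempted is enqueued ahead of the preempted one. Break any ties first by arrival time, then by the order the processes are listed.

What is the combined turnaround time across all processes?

97

Timeline: | B 0-1 | D 1-2 | B 2-3 | D 3-4 | B 4-5 | E 5-6 | D 6-7 | B 7-8 | E 8-9 | C 9-10 | D 10-11 | B 11-12 | E 12-13 | C 13-14 | D 14-15 | A 15-16 | B 16-17 | E 17-18 | C 18-19 | A 19-20 | B 20-21 | E 21-22 | C 22-23 | A 23-24 | E 24-25 | C 25-26 | A 26-27 | E 27-28 | A 28-30 |
Completion: A=30  B=21  C=26  D=15  E=28
Turnaround (C−A): A=18  B=21  C=19  D=15  E=24
Turnaround = completion − arrival: A=18, B=21, C=19, D=15, E=24
Total turnaround = 18 + 21 + 19 + 15 + 24 = 97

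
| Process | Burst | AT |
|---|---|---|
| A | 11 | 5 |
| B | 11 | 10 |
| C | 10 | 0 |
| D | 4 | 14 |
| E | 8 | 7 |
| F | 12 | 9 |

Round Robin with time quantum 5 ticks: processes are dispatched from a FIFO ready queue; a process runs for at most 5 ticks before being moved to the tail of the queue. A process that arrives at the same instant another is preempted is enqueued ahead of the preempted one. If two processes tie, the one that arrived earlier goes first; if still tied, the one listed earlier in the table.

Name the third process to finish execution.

E

Gantt: | C 0-5 | A 5-10 | C 10-15 | E 15-20 | F 20-25 | B 25-30 | A 30-35 | D 35-39 | E 39-42 | F 42-47 | B 47-52 | A 52-53 | F 53-55 | B 55-56 |
Completion: A=53  B=56  C=15  D=39  E=42  F=55
Turnaround (C−A): A=48  B=46  C=15  D=25  E=35  F=46
Finish order: C → D → E → A → F → B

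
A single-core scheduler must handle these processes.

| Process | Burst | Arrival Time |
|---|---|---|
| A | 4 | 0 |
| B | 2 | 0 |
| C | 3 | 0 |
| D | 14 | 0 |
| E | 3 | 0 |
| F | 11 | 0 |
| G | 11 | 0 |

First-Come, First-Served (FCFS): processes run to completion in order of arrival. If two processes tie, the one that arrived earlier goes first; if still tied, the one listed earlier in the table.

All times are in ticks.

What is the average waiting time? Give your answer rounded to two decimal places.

Timeline: | A 0-4 | B 4-6 | C 6-9 | D 9-23 | E 23-26 | F 26-37 | G 37-48 |
Completion: A=4  B=6  C=9  D=23  E=26  F=37  G=48
Turnaround (C−A): A=4  B=6  C=9  D=23  E=26  F=37  G=48
Waiting times: A=0, B=4, C=6, D=9, E=23, F=26, G=37
Average waiting = (0+4+6+9+23+26+37) / 7 = 105/7 = 15.00

15.00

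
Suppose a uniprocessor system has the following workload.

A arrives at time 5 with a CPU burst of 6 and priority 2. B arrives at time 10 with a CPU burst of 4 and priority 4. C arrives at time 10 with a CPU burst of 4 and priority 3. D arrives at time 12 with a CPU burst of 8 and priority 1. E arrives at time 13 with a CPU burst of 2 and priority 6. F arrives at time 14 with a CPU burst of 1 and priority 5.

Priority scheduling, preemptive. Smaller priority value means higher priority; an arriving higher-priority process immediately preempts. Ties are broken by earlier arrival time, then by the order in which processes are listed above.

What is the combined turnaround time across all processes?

Gantt: | idle 0-5 | A 5-11 | C 11-12 | D 12-20 | C 20-23 | B 23-27 | F 27-28 | E 28-30 |
Completion: A=11  B=27  C=23  D=20  E=30  F=28
Turnaround (C−A): A=6  B=17  C=13  D=8  E=17  F=14
Turnaround = completion − arrival: A=6, B=17, C=13, D=8, E=17, F=14
Total turnaround = 6 + 17 + 13 + 8 + 17 + 14 = 75

75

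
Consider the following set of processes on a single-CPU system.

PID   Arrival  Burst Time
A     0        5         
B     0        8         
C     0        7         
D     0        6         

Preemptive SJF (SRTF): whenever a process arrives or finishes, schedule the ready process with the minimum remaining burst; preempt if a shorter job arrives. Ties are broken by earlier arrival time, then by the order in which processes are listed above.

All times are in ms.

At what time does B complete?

Gantt: | A 0-5 | D 5-11 | C 11-18 | B 18-26 |
Completion: A=5  B=26  C=18  D=11
Turnaround (C−A): A=5  B=26  C=18  D=11

26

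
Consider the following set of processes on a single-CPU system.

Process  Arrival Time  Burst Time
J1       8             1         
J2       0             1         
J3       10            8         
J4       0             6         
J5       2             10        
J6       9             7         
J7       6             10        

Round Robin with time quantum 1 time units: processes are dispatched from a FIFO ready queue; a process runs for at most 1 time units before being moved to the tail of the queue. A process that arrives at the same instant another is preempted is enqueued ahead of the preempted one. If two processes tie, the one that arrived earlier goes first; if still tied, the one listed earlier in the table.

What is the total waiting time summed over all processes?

114

Gantt: | J2 0-1 | J4 1-2 | J5 2-3 | J4 3-4 | J5 4-5 | J4 5-6 | J5 6-7 | J7 7-8 | J4 8-9 | J5 9-10 | J1 10-11 | J7 11-12 | J6 12-13 | J4 13-14 | J3 14-15 | J5 15-16 | J7 16-17 | J6 17-18 | J4 18-19 | J3 19-20 | J5 20-21 | J7 21-22 | J6 22-23 | J3 23-24 | J5 24-25 | J7 25-26 | J6 26-27 | J3 27-28 | J5 28-29 | J7 29-30 | J6 30-31 | J3 31-32 | J5 32-33 | J7 33-34 | J6 34-35 | J3 35-36 | J5 36-37 | J7 37-38 | J6 38-39 | J3 39-40 | J7 40-41 | J3 41-42 | J7 42-43 |
Completion: J1=11  J2=1  J3=42  J4=19  J5=37  J6=39  J7=43
Turnaround (C−A): J1=3  J2=1  J3=32  J4=19  J5=35  J6=30  J7=37
Waiting = turnaround − burst: J1=2, J2=0, J3=24, J4=13, J5=25, J6=23, J7=27
Total waiting = 2 + 0 + 24 + 13 + 25 + 23 + 27 = 114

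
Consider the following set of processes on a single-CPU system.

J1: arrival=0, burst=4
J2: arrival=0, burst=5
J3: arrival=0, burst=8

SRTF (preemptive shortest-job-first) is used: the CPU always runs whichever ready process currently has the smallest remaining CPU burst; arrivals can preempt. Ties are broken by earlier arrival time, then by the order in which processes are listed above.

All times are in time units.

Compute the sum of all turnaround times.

Timeline: | J1 0-4 | J2 4-9 | J3 9-17 |
Completion: J1=4  J2=9  J3=17
Turnaround = completion − arrival: J1=4, J2=9, J3=17
Total turnaround = 4 + 9 + 17 = 30

30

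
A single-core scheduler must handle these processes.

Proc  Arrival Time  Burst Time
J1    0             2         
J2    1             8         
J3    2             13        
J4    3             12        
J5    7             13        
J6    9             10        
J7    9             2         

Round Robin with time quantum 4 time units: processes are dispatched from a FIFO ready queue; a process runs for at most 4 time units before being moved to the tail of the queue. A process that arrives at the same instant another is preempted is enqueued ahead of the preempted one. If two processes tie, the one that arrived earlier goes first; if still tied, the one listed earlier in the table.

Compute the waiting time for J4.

37

Schedule: | J1 0-2 | J2 2-6 | J3 6-10 | J4 10-14 | J2 14-18 | J5 18-22 | J6 22-26 | J7 26-28 | J3 28-32 | J4 32-36 | J5 36-40 | J6 40-44 | J3 44-48 | J4 48-52 | J5 52-56 | J6 56-58 | J3 58-59 | J5 59-60 |
Completion: J1=2  J2=18  J3=59  J4=52  J5=60  J6=58  J7=28
Waiting(J4) = turnaround − burst = 49 − 12 = 37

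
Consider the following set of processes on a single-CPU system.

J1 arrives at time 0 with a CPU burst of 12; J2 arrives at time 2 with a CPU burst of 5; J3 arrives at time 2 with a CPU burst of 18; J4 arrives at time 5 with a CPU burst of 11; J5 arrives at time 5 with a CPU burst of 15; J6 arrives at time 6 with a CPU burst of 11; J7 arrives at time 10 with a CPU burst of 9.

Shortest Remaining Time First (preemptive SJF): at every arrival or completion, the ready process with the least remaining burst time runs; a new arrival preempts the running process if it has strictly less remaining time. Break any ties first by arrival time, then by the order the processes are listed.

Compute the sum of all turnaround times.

249

Gantt: | J1 0-2 | J2 2-7 | J1 7-17 | J7 17-26 | J4 26-37 | J6 37-48 | J5 48-63 | J3 63-81 |
Completion: J1=17  J2=7  J3=81  J4=37  J5=63  J6=48  J7=26
Turnaround (C−A): J1=17  J2=5  J3=79  J4=32  J5=58  J6=42  J7=16
Turnaround = completion − arrival: J1=17, J2=5, J3=79, J4=32, J5=58, J6=42, J7=16
Total turnaround = 17 + 5 + 79 + 32 + 58 + 42 + 16 = 249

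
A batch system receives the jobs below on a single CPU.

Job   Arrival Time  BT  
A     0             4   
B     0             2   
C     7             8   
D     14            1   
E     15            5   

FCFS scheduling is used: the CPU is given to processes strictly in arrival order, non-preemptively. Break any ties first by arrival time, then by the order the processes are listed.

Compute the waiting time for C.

Schedule: | A 0-4 | B 4-6 | idle 6-7 | C 7-15 | D 15-16 | E 16-21 |
Completion: A=4  B=6  C=15  D=16  E=21
Turnaround (C−A): A=4  B=6  C=8  D=2  E=6
Waiting(C) = turnaround − burst = 8 − 8 = 0

0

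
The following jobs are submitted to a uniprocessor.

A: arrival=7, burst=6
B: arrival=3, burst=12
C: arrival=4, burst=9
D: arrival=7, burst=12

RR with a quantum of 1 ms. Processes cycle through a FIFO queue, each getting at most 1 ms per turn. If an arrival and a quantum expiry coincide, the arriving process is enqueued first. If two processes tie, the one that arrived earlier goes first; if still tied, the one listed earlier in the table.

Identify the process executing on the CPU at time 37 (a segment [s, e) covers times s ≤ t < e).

Gantt: | idle 0-3 | B 3-4 | C 4-5 | B 5-6 | C 6-7 | B 7-8 | A 8-9 | D 9-10 | C 10-11 | B 11-12 | A 12-13 | D 13-14 | C 14-15 | B 15-16 | A 16-17 | D 17-18 | C 18-19 | B 19-20 | A 20-21 | D 21-22 | C 22-23 | B 23-24 | A 24-25 | D 25-26 | C 26-27 | B 27-28 | A 28-29 | D 29-30 | C 30-31 | B 31-32 | D 32-33 | C 33-34 | B 34-35 | D 35-36 | B 36-37 | D 37-38 | B 38-39 | D 39-42 |
Completion: A=29  B=39  C=34  D=42

D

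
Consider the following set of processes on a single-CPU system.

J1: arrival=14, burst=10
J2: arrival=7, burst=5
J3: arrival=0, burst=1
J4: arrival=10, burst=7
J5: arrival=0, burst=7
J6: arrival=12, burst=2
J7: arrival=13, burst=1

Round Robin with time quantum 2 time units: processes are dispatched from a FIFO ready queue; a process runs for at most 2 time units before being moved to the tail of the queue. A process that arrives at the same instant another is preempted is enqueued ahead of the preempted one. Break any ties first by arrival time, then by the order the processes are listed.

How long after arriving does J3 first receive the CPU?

0

Schedule: | J3 0-1 | J5 1-7 | J2 7-9 | J5 9-10 | J2 10-12 | J4 12-14 | J6 14-16 | J2 16-17 | J7 17-18 | J1 18-20 | J4 20-22 | J1 22-24 | J4 24-26 | J1 26-28 | J4 28-29 | J1 29-33 |
Completion: J1=33  J2=17  J3=1  J4=29  J5=10  J6=16  J7=18
Turnaround (C−A): J1=19  J2=10  J3=1  J4=19  J5=10  J6=4  J7=5
Response(J3) = first start − arrival = 0 − 0 = 0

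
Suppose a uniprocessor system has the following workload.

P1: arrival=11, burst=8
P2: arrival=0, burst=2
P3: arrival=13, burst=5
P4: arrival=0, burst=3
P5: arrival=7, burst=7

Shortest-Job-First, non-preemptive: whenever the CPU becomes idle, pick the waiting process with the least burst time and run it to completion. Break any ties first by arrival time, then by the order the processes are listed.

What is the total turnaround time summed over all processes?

Gantt: | P2 0-2 | P4 2-5 | idle 5-7 | P5 7-14 | P3 14-19 | P1 19-27 |
Completion: P1=27  P2=2  P3=19  P4=5  P5=14
Turnaround = completion − arrival: P1=16, P2=2, P3=6, P4=5, P5=7
Total turnaround = 16 + 2 + 6 + 5 + 7 = 36

36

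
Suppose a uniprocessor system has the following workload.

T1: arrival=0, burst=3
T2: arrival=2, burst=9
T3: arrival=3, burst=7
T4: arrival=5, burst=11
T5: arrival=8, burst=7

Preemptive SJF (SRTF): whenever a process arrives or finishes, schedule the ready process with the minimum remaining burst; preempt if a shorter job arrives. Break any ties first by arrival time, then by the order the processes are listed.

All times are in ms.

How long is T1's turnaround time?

Schedule: | T1 0-3 | T3 3-10 | T5 10-17 | T2 17-26 | T4 26-37 |
Completion: T1=3  T2=26  T3=10  T4=37  T5=17
Turnaround (C−A): T1=3  T2=24  T3=7  T4=32  T5=9
Turnaround(T1) = completion − arrival = 3 − 0 = 3

3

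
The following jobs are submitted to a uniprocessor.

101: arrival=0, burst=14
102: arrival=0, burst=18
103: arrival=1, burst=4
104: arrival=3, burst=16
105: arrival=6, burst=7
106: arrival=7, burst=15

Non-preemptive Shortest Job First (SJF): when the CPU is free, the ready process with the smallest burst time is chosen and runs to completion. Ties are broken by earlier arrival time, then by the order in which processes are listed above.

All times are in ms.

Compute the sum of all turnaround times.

210

Timeline: | 101 0-14 | 103 14-18 | 105 18-25 | 106 25-40 | 104 40-56 | 102 56-74 |
Completion: 101=14  102=74  103=18  104=56  105=25  106=40
Turnaround = completion − arrival: 101=14, 102=74, 103=17, 104=53, 105=19, 106=33
Total turnaround = 14 + 74 + 17 + 53 + 19 + 33 = 210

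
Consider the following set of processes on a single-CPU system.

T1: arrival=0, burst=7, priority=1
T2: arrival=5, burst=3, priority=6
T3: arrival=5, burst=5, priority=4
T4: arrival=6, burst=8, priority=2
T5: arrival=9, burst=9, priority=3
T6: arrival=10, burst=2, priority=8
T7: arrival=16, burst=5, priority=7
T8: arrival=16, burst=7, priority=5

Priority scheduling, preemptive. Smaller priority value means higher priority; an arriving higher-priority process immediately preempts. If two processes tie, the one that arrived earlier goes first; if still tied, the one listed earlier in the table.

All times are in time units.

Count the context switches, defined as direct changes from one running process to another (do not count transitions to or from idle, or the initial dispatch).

Timeline: | T1 0-7 | T4 7-15 | T5 15-24 | T3 24-29 | T8 29-36 | T2 36-39 | T7 39-44 | T6 44-46 |
Completion: T1=7  T2=39  T3=29  T4=15  T5=24  T6=46  T7=44  T8=36
Turnaround (C−A): T1=7  T2=34  T3=24  T4=9  T5=15  T6=36  T7=28  T8=20

7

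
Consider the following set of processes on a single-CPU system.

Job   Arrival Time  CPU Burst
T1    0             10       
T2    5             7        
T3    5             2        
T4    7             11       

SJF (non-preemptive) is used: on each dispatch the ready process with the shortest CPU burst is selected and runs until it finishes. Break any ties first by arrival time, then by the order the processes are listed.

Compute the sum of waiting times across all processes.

Gantt: | T1 0-10 | T3 10-12 | T2 12-19 | T4 19-30 |
Completion: T1=10  T2=19  T3=12  T4=30
Waiting = turnaround − burst: T1=0, T2=7, T3=5, T4=12
Total waiting = 0 + 7 + 5 + 12 = 24

24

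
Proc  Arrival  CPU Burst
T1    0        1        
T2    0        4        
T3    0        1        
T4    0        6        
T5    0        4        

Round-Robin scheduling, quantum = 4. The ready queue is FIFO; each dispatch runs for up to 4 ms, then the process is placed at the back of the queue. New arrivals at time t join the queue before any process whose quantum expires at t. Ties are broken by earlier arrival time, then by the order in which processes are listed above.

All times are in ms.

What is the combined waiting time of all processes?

26

Schedule: | T1 0-1 | T2 1-5 | T3 5-6 | T4 6-10 | T5 10-14 | T4 14-16 |
Completion: T1=1  T2=5  T3=6  T4=16  T5=14
Turnaround (C−A): T1=1  T2=5  T3=6  T4=16  T5=14
Waiting = turnaround − burst: T1=0, T2=1, T3=5, T4=10, T5=10
Total waiting = 0 + 1 + 5 + 10 + 10 = 26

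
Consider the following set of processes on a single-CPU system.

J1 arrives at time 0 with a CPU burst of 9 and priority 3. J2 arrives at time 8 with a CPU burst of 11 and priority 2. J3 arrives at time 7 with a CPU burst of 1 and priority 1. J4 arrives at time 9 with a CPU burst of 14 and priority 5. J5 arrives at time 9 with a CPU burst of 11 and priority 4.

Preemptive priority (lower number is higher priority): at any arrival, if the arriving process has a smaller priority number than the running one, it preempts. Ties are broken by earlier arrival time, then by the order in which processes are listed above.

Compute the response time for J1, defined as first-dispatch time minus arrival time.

Schedule: | J1 0-7 | J3 7-8 | J2 8-19 | J1 19-21 | J5 21-32 | J4 32-46 |
Completion: J1=21  J2=19  J3=8  J4=46  J5=32
Response(J1) = first start − arrival = 0 − 0 = 0

0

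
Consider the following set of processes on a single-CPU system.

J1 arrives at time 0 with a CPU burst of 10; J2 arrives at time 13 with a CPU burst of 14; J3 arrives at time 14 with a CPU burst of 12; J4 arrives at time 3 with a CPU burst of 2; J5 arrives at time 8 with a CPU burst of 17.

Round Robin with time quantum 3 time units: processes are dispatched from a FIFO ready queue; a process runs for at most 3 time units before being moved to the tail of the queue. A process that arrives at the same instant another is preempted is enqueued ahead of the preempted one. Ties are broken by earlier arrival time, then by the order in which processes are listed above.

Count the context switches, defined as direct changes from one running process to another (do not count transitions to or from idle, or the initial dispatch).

Gantt: | J1 0-3 | J4 3-5 | J1 5-8 | J5 8-11 | J1 11-14 | J5 14-17 | J2 17-20 | J3 20-23 | J1 23-24 | J5 24-27 | J2 27-30 | J3 30-33 | J5 33-36 | J2 36-39 | J3 39-42 | J5 42-45 | J2 45-48 | J3 48-51 | J5 51-53 | J2 53-55 |
Completion: J1=24  J2=55  J3=51  J4=5  J5=53

19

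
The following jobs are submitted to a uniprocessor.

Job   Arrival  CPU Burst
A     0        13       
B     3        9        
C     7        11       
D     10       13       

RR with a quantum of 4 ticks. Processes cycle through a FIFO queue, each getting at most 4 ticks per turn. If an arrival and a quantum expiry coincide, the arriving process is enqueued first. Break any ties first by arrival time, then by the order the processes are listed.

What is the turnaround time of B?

Schedule: | A 0-4 | B 4-8 | A 8-12 | C 12-16 | B 16-20 | D 20-24 | A 24-28 | C 28-32 | B 32-33 | D 33-37 | A 37-38 | C 38-41 | D 41-46 |
Completion: A=38  B=33  C=41  D=46
Turnaround (C−A): A=38  B=30  C=34  D=36
Turnaround(B) = completion − arrival = 33 − 3 = 30

30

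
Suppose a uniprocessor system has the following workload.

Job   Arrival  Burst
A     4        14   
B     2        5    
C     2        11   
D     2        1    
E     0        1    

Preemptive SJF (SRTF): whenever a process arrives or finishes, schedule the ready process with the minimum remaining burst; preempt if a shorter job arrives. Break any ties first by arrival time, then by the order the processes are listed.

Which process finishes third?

B

Gantt: | E 0-1 | idle 1-2 | D 2-3 | B 3-8 | C 8-19 | A 19-33 |
Completion: A=33  B=8  C=19  D=3  E=1
Turnaround (C−A): A=29  B=6  C=17  D=1  E=1
Finish order: E → D → B → C → A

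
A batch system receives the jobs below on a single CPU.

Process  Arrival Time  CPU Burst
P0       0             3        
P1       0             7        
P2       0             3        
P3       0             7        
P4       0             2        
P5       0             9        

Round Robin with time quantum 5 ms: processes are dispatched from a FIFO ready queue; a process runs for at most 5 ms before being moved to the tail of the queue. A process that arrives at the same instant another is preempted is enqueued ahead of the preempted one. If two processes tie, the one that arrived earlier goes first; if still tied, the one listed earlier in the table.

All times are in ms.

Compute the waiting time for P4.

16

Gantt: | P0 0-3 | P1 3-8 | P2 8-11 | P3 11-16 | P4 16-18 | P5 18-23 | P1 23-25 | P3 25-27 | P5 27-31 |
Completion: P0=3  P1=25  P2=11  P3=27  P4=18  P5=31
Waiting(P4) = turnaround − burst = 18 − 2 = 16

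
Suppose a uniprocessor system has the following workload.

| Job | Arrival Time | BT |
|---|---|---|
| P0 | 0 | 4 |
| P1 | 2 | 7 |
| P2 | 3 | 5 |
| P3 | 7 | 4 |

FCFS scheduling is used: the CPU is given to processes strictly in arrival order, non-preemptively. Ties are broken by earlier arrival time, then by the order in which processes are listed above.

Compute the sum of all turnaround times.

39

Timeline: | P0 0-4 | P1 4-11 | P2 11-16 | P3 16-20 |
Completion: P0=4  P1=11  P2=16  P3=20
Turnaround (C−A): P0=4  P1=9  P2=13  P3=13
Turnaround = completion − arrival: P0=4, P1=9, P2=13, P3=13
Total turnaround = 4 + 9 + 13 + 13 = 39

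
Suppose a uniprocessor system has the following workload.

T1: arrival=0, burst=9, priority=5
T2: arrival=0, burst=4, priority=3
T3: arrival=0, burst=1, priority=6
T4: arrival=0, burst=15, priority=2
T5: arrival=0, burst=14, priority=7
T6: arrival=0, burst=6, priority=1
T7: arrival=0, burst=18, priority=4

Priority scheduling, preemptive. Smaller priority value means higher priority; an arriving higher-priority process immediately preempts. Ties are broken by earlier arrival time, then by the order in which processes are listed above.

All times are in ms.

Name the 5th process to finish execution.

T1

Timeline: | T6 0-6 | T4 6-21 | T2 21-25 | T7 25-43 | T1 43-52 | T3 52-53 | T5 53-67 |
Completion: T1=52  T2=25  T3=53  T4=21  T5=67  T6=6  T7=43
Finish order: T6 → T4 → T2 → T7 → T1 → T3 → T5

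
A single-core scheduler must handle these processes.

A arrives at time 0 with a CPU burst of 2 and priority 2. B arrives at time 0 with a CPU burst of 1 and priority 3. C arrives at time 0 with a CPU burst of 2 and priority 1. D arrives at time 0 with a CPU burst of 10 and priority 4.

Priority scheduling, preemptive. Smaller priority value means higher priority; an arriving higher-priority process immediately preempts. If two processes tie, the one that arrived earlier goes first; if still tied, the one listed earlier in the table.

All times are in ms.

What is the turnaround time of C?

Timeline: | C 0-2 | A 2-4 | B 4-5 | D 5-15 |
Completion: A=4  B=5  C=2  D=15
Turnaround (C−A): A=4  B=5  C=2  D=15
Turnaround(C) = completion − arrival = 2 − 0 = 2

2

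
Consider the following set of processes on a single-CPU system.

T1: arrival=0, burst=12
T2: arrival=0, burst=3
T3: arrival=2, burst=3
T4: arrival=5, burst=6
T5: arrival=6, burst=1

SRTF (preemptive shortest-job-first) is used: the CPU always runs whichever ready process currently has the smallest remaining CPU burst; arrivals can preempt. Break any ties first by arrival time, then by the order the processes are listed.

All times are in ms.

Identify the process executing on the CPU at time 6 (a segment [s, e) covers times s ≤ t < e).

T5

Gantt: | T2 0-3 | T3 3-6 | T5 6-7 | T4 7-13 | T1 13-25 |
Completion: T1=25  T2=3  T3=6  T4=13  T5=7
Turnaround (C−A): T1=25  T2=3  T3=4  T4=8  T5=1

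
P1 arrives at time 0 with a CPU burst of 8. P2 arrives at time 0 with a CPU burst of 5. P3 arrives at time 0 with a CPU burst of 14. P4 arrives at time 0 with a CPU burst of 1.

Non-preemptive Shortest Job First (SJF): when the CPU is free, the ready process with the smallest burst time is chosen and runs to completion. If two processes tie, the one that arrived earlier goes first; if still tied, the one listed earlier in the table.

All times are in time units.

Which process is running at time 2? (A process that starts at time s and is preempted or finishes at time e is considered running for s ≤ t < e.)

Schedule: | P4 0-1 | P2 1-6 | P1 6-14 | P3 14-28 |
Completion: P1=14  P2=6  P3=28  P4=1

P2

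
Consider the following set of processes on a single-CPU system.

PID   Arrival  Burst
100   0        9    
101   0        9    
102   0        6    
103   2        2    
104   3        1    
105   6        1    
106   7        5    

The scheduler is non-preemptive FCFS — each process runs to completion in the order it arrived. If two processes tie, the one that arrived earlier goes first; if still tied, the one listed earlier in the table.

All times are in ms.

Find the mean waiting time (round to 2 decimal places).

16.29

Gantt: | 100 0-9 | 101 9-18 | 102 18-24 | 103 24-26 | 104 26-27 | 105 27-28 | 106 28-33 |
Completion: 100=9  101=18  102=24  103=26  104=27  105=28  106=33
Turnaround (C−A): 100=9  101=18  102=24  103=24  104=24  105=22  106=26
Waiting times: 100=0, 101=9, 102=18, 103=22, 104=23, 105=21, 106=21
Average waiting = (0+9+18+22+23+21+21) / 7 = 114/7 = 16.29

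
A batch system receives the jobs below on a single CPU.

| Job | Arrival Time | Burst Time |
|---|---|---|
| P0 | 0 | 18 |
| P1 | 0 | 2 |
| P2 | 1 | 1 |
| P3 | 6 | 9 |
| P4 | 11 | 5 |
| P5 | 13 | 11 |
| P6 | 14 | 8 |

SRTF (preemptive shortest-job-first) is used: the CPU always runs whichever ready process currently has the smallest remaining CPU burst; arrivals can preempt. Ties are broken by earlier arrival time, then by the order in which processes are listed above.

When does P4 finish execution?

20

Timeline: | P1 0-2 | P2 2-3 | P0 3-6 | P3 6-15 | P4 15-20 | P6 20-28 | P5 28-39 | P0 39-54 |
Completion: P0=54  P1=2  P2=3  P3=15  P4=20  P5=39  P6=28
Turnaround (C−A): P0=54  P1=2  P2=2  P3=9  P4=9  P5=26  P6=14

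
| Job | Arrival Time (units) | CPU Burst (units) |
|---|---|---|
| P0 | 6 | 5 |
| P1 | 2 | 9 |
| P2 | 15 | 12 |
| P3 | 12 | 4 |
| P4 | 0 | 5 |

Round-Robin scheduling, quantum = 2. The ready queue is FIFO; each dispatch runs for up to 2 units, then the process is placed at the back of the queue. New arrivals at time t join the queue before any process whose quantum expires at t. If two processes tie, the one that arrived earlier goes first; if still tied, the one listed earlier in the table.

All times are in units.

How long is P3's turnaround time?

12

Gantt: | P4 0-2 | P1 2-4 | P4 4-6 | P1 6-8 | P0 8-10 | P4 10-11 | P1 11-13 | P0 13-15 | P3 15-17 | P1 17-19 | P2 19-21 | P0 21-22 | P3 22-24 | P1 24-25 | P2 25-35 |
Completion: P0=22  P1=25  P2=35  P3=24  P4=11
Turnaround (C−A): P0=16  P1=23  P2=20  P3=12  P4=11
Turnaround(P3) = completion − arrival = 24 − 12 = 12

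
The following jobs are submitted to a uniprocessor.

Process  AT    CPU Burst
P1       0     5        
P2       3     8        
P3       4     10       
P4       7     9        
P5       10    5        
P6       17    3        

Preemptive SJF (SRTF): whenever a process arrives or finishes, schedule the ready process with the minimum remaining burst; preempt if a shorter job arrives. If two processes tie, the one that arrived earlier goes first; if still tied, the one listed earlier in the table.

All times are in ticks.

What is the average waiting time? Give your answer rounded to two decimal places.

7.67

Schedule: | P1 0-5 | P2 5-13 | P5 13-18 | P6 18-21 | P4 21-30 | P3 30-40 |
Completion: P1=5  P2=13  P3=40  P4=30  P5=18  P6=21
Turnaround (C−A): P1=5  P2=10  P3=36  P4=23  P5=8  P6=4
Waiting times: P1=0, P2=2, P3=26, P4=14, P5=3, P6=1
Average waiting = (0+2+26+14+3+1) / 6 = 46/6 = 7.67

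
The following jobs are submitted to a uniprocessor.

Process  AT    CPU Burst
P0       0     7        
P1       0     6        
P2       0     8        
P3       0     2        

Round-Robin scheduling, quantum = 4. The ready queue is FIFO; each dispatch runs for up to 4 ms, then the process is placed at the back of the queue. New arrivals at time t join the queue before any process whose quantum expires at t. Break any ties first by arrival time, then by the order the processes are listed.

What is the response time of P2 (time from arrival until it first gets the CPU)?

Timeline: | P0 0-4 | P1 4-8 | P2 8-12 | P3 12-14 | P0 14-17 | P1 17-19 | P2 19-23 |
Completion: P0=17  P1=19  P2=23  P3=14
Response(P2) = first start − arrival = 8 − 0 = 8

8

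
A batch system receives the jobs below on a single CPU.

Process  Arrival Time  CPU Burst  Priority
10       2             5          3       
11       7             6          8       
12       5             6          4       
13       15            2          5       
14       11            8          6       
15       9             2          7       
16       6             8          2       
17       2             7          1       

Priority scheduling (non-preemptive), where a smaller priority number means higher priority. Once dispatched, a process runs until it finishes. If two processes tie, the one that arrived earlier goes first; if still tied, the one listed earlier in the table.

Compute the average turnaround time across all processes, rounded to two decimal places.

Gantt: | idle 0-2 | 17 2-9 | 16 9-17 | 10 17-22 | 12 22-28 | 13 28-30 | 14 30-38 | 15 38-40 | 11 40-46 |
Completion: 10=22  11=46  12=28  13=30  14=38  15=40  16=17  17=9
Turnaround (C−A): 10=20  11=39  12=23  13=15  14=27  15=31  16=11  17=7
Turnaround times: 10=20, 11=39, 12=23, 13=15, 14=27, 15=31, 16=11, 17=7
Average turnaround = (20+39+23+15+27+31+11+7) / 8 = 173/8 = 21.63

21.63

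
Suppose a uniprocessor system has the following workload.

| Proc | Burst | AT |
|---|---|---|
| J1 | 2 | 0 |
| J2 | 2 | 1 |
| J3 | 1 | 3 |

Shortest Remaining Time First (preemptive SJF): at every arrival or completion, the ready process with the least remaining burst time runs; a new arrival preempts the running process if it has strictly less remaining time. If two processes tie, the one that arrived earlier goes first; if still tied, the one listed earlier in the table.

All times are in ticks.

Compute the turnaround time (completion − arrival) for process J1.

2

Schedule: | J1 0-2 | J2 2-4 | J3 4-5 |
Completion: J1=2  J2=4  J3=5
Turnaround(J1) = completion − arrival = 2 − 0 = 2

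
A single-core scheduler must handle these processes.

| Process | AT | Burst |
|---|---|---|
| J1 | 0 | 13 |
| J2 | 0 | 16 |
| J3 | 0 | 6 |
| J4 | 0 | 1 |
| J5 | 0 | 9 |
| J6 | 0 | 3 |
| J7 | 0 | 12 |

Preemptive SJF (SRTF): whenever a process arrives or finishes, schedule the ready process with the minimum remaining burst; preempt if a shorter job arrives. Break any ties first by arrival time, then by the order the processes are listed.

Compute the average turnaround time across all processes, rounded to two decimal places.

24.14

Gantt: | J4 0-1 | J6 1-4 | J3 4-10 | J5 10-19 | J7 19-31 | J1 31-44 | J2 44-60 |
Completion: J1=44  J2=60  J3=10  J4=1  J5=19  J6=4  J7=31
Turnaround (C−A): J1=44  J2=60  J3=10  J4=1  J5=19  J6=4  J7=31
Turnaround times: J1=44, J2=60, J3=10, J4=1, J5=19, J6=4, J7=31
Average turnaround = (44+60+10+1+19+4+31) / 7 = 169/7 = 24.14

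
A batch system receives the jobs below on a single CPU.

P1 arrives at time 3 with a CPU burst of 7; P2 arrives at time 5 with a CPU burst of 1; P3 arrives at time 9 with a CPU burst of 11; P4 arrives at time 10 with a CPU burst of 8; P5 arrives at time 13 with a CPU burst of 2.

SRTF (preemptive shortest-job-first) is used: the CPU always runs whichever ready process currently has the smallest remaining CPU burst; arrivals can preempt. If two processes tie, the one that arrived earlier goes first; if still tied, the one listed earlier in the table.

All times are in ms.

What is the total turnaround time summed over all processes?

Timeline: | idle 0-3 | P1 3-5 | P2 5-6 | P1 6-11 | P4 11-13 | P5 13-15 | P4 15-21 | P3 21-32 |
Completion: P1=11  P2=6  P3=32  P4=21  P5=15
Turnaround = completion − arrival: P1=8, P2=1, P3=23, P4=11, P5=2
Total turnaround = 8 + 1 + 23 + 11 + 2 = 45

45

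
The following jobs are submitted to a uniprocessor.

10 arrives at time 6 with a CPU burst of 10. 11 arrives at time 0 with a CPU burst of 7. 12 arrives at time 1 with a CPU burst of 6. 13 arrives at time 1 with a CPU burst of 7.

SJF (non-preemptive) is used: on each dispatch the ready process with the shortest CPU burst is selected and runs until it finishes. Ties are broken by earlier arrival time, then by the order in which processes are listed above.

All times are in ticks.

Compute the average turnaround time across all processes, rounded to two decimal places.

Schedule: | 11 0-7 | 12 7-13 | 13 13-20 | 10 20-30 |
Completion: 10=30  11=7  12=13  13=20
Turnaround times: 10=24, 11=7, 12=12, 13=19
Average turnaround = (24+7+12+19) / 4 = 62/4 = 15.50

15.50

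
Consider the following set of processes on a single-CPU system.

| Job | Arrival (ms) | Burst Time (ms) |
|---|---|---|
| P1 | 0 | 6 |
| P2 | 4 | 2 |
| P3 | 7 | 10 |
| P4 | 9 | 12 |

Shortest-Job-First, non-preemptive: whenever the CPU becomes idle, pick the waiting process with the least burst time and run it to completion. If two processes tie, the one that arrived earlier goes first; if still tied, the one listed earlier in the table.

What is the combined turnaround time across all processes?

Gantt: | P1 0-6 | P2 6-8 | P3 8-18 | P4 18-30 |
Completion: P1=6  P2=8  P3=18  P4=30
Turnaround (C−A): P1=6  P2=4  P3=11  P4=21
Turnaround = completion − arrival: P1=6, P2=4, P3=11, P4=21
Total turnaround = 6 + 4 + 11 + 21 = 42

42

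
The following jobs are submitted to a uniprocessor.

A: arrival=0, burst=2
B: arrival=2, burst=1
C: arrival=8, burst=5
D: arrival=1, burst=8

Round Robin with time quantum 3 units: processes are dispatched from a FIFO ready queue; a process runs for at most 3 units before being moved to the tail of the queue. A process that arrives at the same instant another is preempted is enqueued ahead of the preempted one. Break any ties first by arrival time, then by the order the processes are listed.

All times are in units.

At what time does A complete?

2

Schedule: | A 0-2 | D 2-5 | B 5-6 | D 6-9 | C 9-12 | D 12-14 | C 14-16 |
Completion: A=2  B=6  C=16  D=14
Turnaround (C−A): A=2  B=4  C=8  D=13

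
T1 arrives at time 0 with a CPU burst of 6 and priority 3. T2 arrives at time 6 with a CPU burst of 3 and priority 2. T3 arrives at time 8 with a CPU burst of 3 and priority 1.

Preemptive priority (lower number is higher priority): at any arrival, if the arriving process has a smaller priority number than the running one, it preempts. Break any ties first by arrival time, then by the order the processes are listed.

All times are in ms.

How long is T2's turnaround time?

6

Schedule: | T1 0-6 | T2 6-8 | T3 8-11 | T2 11-12 |
Completion: T1=6  T2=12  T3=11
Turnaround(T2) = completion − arrival = 12 − 6 = 6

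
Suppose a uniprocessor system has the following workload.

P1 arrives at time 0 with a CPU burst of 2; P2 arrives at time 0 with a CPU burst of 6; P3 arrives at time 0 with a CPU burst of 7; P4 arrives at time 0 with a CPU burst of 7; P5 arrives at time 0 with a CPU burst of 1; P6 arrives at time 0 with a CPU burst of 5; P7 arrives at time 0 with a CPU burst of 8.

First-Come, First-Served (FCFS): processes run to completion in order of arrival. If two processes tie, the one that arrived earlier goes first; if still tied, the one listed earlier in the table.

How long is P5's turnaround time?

Schedule: | P1 0-2 | P2 2-8 | P3 8-15 | P4 15-22 | P5 22-23 | P6 23-28 | P7 28-36 |
Completion: P1=2  P2=8  P3=15  P4=22  P5=23  P6=28  P7=36
Turnaround (C−A): P1=2  P2=8  P3=15  P4=22  P5=23  P6=28  P7=36
Turnaround(P5) = completion − arrival = 23 − 0 = 23

23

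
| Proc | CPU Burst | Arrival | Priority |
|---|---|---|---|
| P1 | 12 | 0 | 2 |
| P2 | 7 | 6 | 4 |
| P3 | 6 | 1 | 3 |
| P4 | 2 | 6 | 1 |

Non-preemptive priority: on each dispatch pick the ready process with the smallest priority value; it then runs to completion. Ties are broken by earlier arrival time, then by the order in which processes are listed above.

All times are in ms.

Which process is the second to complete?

Timeline: | P1 0-12 | P4 12-14 | P3 14-20 | P2 20-27 |
Completion: P1=12  P2=27  P3=20  P4=14
Finish order: P1 → P4 → P3 → P2

P4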